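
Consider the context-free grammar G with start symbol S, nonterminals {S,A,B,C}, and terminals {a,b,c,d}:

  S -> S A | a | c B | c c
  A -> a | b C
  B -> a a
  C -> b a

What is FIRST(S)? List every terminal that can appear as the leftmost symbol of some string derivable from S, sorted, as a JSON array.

FIRST iteration:
round 1:
  A via A→a: +{a}
  A via A→b C: +{b}
  B via B→a a: +{a}
  C via C→b a: +{b}
  S via S→a: +{a}
  S via S→c B: +{c}
  FIRST[S]={a,c}  FIRST[A]={a,b}  FIRST[B]={a}  FIRST[C]={b}
round 2: done
  FIRST[S]={a,c}  FIRST[A]={a,b}  FIRST[B]={a}  FIRST[C]={b}

FIRST(S) = ["a", "c"]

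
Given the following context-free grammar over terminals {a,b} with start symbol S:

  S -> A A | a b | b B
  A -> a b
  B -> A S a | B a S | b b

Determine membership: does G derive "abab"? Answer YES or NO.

CNF form of G:
  S -> A A | T0 T1 | T1 B
  A -> T0 T1
  B -> A X2 | B X3 | T1 T1
  T0 -> a
  T1 -> b
  X2 -> S T0
  X3 -> T0 S

CYK table (by increasing span):
  cell(0,0) a: {T0}  orig:{}
  cell(1,1) b: {T1}  orig:{}
  cell(2,2) a: {T0}  orig:{}
  cell(3,3) b: {T1}  orig:{}
  cell(0,1) ab: {A,S}
  cell(1,2) ba: ∅
  cell(2,3) ab: {A,S}
  cell(0,2) aba: {X2}  orig:{}
  cell(1,3) bab: ∅
  cell(0,3) abab: {S}

S ∈ T[0,3] ⇒ YES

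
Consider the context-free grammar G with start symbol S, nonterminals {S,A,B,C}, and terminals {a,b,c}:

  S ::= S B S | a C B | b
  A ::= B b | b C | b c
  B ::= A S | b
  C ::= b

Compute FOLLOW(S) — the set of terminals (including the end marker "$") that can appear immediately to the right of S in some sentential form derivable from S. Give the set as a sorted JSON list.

FIRST iteration:
round 1:
  A via A→b C: +{b}
  B via B→A S: +{b}
  C via C→b: +{b}
  S via S→a C B: +{a}
  S via S→b: +{b}
  FIRST[S]={a,b}  FIRST[A]={b}  FIRST[B]={b}  FIRST[C]={b}
round 2: (stable)
  FIRST[S]={a,b}  FIRST[A]={b}  FIRST[B]={b}  FIRST[C]={b}

Compute FOLLOW by fixpoint:
FOLLOW(S) := {$}
round 1:
  A→B b: FOLLOW(B) ⊇ FIRST(b) = {b}; new: +{b}
  B→A S: FOLLOW(A) ⊇ FIRST(S) = {a,b}; new: +{a,b}
  B→A S: FOLLOW(S) ⊇ FOLLOW(B) ⊇ {b}; new: +{b}
  S→S B S: FOLLOW(B) ⊇ FIRST(S) = {a,b}; new: +{a}
  S→a C B: FOLLOW(C) ⊇ FIRST(B) = {b}; new: +{b}
  S→a C B: FOLLOW(B) ⊇ FOLLOW(S) ⊇ {$,b}; new: +{$}
  FOLLOW[S]={$,b}  FOLLOW[A]={a,b}  FOLLOW[B]={$,a,b}  FOLLOW[C]={b}
round 2:
  A→b C: FOLLOW(C) ⊇ FOLLOW(A) ⊇ {a,b}; new: +{a}
  B→A S: FOLLOW(S) ⊇ FOLLOW(B) ⊇ {$,a,b}; new: +{a}
  FOLLOW[S]={$,a,b}  FOLLOW[A]={a,b}  FOLLOW[B]={$,a,b}  FOLLOW[C]={a,b}
round 3: done
  FOLLOW[S]={$,a,b}  FOLLOW[A]={a,b}  FOLLOW[B]={$,a,b}  FOLLOW[C]={a,b}

FOLLOW(S) = ["$", "a", "b"]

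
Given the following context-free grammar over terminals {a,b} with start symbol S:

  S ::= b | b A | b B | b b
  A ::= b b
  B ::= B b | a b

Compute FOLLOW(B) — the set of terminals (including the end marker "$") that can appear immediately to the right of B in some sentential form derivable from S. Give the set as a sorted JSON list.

Compute FIRST by fixpoint:
round 1:
  A via A→b b: +{b}
  B via B→a b: +{a}
  S via S→b: +{b}
  S: {b}  A: {b}  B: {a}
round 2: (no change)
  S: {b}  A: {b}  B: {a}

Compute FOLLOW by fixpoint:
initialize: $ ∈ FOLLOW(S)
iter 1:
  B→B b: FOLLOW(B) ⊇ FIRST(b) = {b}; new: +{b}
  S→b A: FOLLOW(A) ⊇ FOLLOW(S) ⊇ {$}; new: +{$}
  S→b B: FOLLOW(B) ⊇ FOLLOW(S) ⊇ {$}; new: +{$}
  FOLLOW[S]={$}  FOLLOW[A]={$}  FOLLOW[B]={$,b}
iter 2: (stable)
  FOLLOW[S]={$}  FOLLOW[A]={$}  FOLLOW[B]={$,b}

FOLLOW(B) = ["$", "b"]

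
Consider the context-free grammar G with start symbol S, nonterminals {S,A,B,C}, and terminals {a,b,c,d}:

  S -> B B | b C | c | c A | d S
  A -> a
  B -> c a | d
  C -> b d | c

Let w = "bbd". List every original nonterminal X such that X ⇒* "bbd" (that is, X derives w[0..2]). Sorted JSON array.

Convert to CNF:
  S -> B B | T0 A | T2 C | T3 S | c
  A -> a
  B -> T0 T1 | d
  C -> T2 T3 | c
  T0 -> c
  T1 -> a
  T2 -> b
  T3 -> d

CYK table (by increasing span) (cells [i..j] with 0 ≤ i ≤ j ≤ 2 only):
  [0..0]={T2}  "b"  orig:{}
  [1..1]={T2}  "b"  orig:{}
  [2..2]={B,T3}  "d"  orig:{B}
  [0..1]=∅  "bb"
  [1..2]={C}  "bd"
  [0..2]={S}  "bbd"

Original NTs in T[0,2] deriving "bbd": ["S"]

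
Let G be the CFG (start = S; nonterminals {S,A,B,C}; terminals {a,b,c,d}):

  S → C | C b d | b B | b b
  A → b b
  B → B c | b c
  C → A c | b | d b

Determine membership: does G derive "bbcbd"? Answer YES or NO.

CNF form of G:
  S -> A T1 | C X3 | T0 B | T0 T0 | T2 T0 | b
  A -> T0 T0
  B -> B T1 | T0 T1
  C -> A T1 | T2 T0 | b
  T0 -> b
  T1 -> c
  T2 -> d
  X3 -> T0 T2

Fill CYK table bottom-up:
  T[0,0] 'b' = {C,S,T0}  orig:{C,S}
  T[1,1] 'b' = {C,S,T0}  orig:{C,S}
  T[2,2] 'c' = {T1}  orig:{}
  T[3,3] 'b' = {C,S,T0}  orig:{C,S}
  T[4,4] 'd' = {T2}  orig:{}
  T[0,1] 'bb' = {A,S}
  T[1,2] 'bc' = {B}
  T[2,3] 'cb' = ∅
  T[3,4] 'bd' = {X3}  orig:{}
  T[0,2] 'bbc' = {C,S}
  T[1,3] 'bcb' = ∅
  T[2,4] 'cbd' = ∅
  T[0,3] 'bbcb' = ∅
  T[1,4] 'bcbd' = ∅
  T[0,4] 'bbcbd' = {S}

S ∈ T[0,4] ⇒ YES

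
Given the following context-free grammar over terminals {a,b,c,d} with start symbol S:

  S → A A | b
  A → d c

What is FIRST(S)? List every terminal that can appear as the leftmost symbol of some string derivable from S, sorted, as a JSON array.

Compute FIRST by fixpoint:
pass 1:
  A via A→d c: +{d}
  S via S→A A: +{d}
  S via S→b: +{b}
  FIRST[S]={b,d}  FIRST[A]={d}
pass 2: done
  FIRST[S]={b,d}  FIRST[A]={d}

FIRST(S) = ["b", "d"]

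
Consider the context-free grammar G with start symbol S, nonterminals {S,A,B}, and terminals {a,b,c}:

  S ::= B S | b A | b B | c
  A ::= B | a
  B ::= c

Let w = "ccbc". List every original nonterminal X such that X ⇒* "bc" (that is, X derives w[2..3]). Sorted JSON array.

Convert to CNF:
  S -> B S | T0 A | T0 B | c
  A -> a | c
  B -> c
  T0 -> b

CYK fill — only the sub-triangle for w[2..3]:
  [2..2]={T0}  "b"  orig:{}
  [3..3]={A,B,S}  "c"
  [2..3]={S}  "bc"

Original NTs in T[2,3] deriving "bc": ["S"]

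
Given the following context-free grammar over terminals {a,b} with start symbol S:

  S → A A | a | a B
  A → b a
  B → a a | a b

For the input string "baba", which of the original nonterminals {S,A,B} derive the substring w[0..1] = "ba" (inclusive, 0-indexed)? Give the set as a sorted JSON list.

Convert to CNF:
  S -> A A | T1 B | a
  A -> T0 T1
  B -> T1 T0 | T1 T1
  T0 -> b
  T1 -> a

CYK table (by increasing span) — only the sub-triangle for w[0..1]:
  T[0,0] 'b' = {T0}  orig:{}
  T[1,1] 'a' = {S,T1}  orig:{S}
  T[0,1] 'ba' = {A}

Original NTs in T[0,1] deriving "ba": ["A"]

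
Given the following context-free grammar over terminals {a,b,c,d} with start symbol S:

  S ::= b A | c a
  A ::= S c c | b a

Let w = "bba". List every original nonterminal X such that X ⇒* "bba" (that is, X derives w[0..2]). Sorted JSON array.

Convert to CNF:
  S -> T0 T2 | T1 A
  A -> S X3 | T1 T2
  T0 -> c
  T1 -> b
  T2 -> a
  X3 -> T0 T0

Fill CYK table bottom-up — only the sub-triangle for w[0..2]:
  cell(0,0) b: {T1}  orig:{}
  cell(1,1) b: {T1}  orig:{}
  cell(2,2) a: {T2}  orig:{}
  cell(0,1) bb: ∅
  cell(1,2) ba: {A}
  cell(0,2) bba: {S}

Original NTs in T[0,2] deriving "bba": ["S"]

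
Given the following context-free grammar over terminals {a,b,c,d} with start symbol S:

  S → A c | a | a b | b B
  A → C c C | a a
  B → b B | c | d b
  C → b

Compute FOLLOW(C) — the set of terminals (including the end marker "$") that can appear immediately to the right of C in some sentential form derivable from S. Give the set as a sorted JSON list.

FIRST sets, iterate to fixpoint:
[1]
  A via A→a a: +{a}
  B via B→b B: +{b}
  B via B→c: +{c}
  B via B→d b: +{d}
  C via C→b: +{b}
  S via S→A c: +{a}
  S via S→b B: +{b}
  S: {a,b}  A: {a}  B: {b,c,d}  C: {b}
[2]
  A via A→C c C: +{b}
  S: {a,b}  A: {a,b}  B: {b,c,d}  C: {b}
[3] (stable)
  S: {a,b}  A: {a,b}  B: {b,c,d}  C: {b}

Compute FOLLOW by fixpoint:
initialize: $ ∈ FOLLOW(S)
round 1:
  A→C c C: FOLLOW(C) ⊇ FIRST(c) = {c}; new: +{c}
  S→A c: FOLLOW(A) ⊇ FIRST(c) = {c}; new: +{c}
  S→b B: FOLLOW(B) ⊇ FOLLOW(S) ⊇ {$}; new: +{$}
  FOLLOW[S]={$}  FOLLOW[A]={c}  FOLLOW[B]={$}  FOLLOW[C]={c}
round 2: (no change)
  FOLLOW[S]={$}  FOLLOW[A]={c}  FOLLOW[B]={$}  FOLLOW[C]={c}

FOLLOW(C) = ["c"]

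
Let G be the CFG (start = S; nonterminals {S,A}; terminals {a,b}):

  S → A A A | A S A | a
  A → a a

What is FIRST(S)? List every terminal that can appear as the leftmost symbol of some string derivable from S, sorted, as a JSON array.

Compute FIRST by fixpoint:
[1]
  A via A→a a: +{a}
  S via S→A A A: +{a}
  FIRST[S]={a}  FIRST[A]={a}
[2] — fixpoint
  FIRST[S]={a}  FIRST[A]={a}

FIRST(S) = ["a"]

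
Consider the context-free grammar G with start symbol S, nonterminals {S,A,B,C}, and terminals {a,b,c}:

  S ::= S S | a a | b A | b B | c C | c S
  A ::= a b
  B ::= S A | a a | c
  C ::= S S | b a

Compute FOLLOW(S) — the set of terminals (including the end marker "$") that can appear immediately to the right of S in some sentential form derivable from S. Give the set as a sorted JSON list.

Compute FIRST by fixpoint:
[1]
  A via A→a b: +{a}
  B via B→a a: +{a}
  B via B→c: +{c}
  C via C→b a: +{b}
  S via S→a a: +{a}
  S via S→b A: +{b}
  S via S→c C: +{c}
  S: {a,b,c}  A: {a}  B: {a,c}  C: {b}
[2]
  B via B→S A: +{b}
  C via C→S S: +{a,c}
  S: {a,b,c}  A: {a}  B: {a,b,c}  C: {a,b,c}
[3] done
  S: {a,b,c}  A: {a}  B: {a,b,c}  C: {a,b,c}

Compute FOLLOW by fixpoint:
seed FOLLOW(S) with $
pass 1:
  B→S A: FOLLOW(S) ⊇ FIRST(A) = {a}; new: +{a}
  C→S S: FOLLOW(S) ⊇ FIRST(S) = {a,b,c}; new: +{b,c}
  S→b A: FOLLOW(A) ⊇ FOLLOW(S) ⊇ {$,a,b,c}; new: +{$,a,b,c}
  S→b B: FOLLOW(B) ⊇ FOLLOW(S) ⊇ {$,a,b,c}; new: +{$,a,b,c}
  S→c C: FOLLOW(C) ⊇ FOLLOW(S) ⊇ {$,a,b,c}; new: +{$,a,b,c}
  FOLLOW[S]={$,a,b,c}  FOLLOW[A]={$,a,b,c}  FOLLOW[B]={$,a,b,c}  FOLLOW[C]={$,a,b,c}
pass 2: done
  FOLLOW[S]={$,a,b,c}  FOLLOW[A]={$,a,b,c}  FOLLOW[B]={$,a,b,c}  FOLLOW[C]={$,a,b,c}

FOLLOW(S) = ["$", "a", "b", "c"]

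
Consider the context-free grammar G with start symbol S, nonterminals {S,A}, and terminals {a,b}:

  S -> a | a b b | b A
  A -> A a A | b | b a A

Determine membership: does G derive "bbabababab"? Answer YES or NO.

Convert to CNF:
  S -> T0 X4 | T1 A | a
  A -> A X2 | T1 X3 | b
  T0 -> a
  T1 -> b
  X2 -> T0 A
  X3 -> T0 A
  X4 -> T1 T1

Fill CYK table bottom-up:
  cell(0,0) b: {A,T1}  orig:{A}
  cell(1,1) b: {A,T1}  orig:{A}
  cell(2,2) a: {S,T0}  orig:{S}
  cell(3,3) b: {A,T1}  orig:{A}
  cell(4,4) a: {S,T0}  orig:{S}
  cell(5,5) b: {A,T1}  orig:{A}
  cell(6,6) a: {S,T0}  orig:{S}
  cell(7,7) b: {A,T1}  orig:{A}
  cell(8,8) a: {S,T0}  orig:{S}
  cell(9,9) b: {A,T1}  orig:{A}
  cell(0,1) bb: {S,X4}  orig:{S}
  cell(1,2) ba: ∅
  cell(2,3) ab: {X2,X3}  orig:{}
  cell(3,4) ba: ∅
  cell(4,5) ab: {X2,X3}  orig:{}
  cell(5,6) ba: ∅
  cell(6,7) ab: {X2,X3}  orig:{}
  cell(7,8) ba: ∅
  cell(8,9) ab: {X2,X3}  orig:{}
  cell(0,2) bba: ∅
  cell(1,3) bab: {A}
  cell(2,4) aba: ∅
  cell(3,5) bab: {A}
  cell(4,6) aba: ∅
  cell(5,7) bab: {A}
  cell(6,8) aba: ∅
  cell(7,9) bab: {A}
  cell(0,3) bbab: {S}
  cell(1,4) baba: ∅
  cell(2,5) abab: {X2,X3}  orig:{}
  cell(3,6) baba: ∅
  cell(4,7) abab: {X2,X3}  orig:{}
  cell(5,8) baba: ∅
  cell(6,9) abab: {X2,X3}  orig:{}
  cell(0,4) bbaba: ∅
  cell(1,5) babab: {A}
  cell(2,6) ababa: ∅
  cell(3,7) babab: {A}
  cell(4,8) ababa: ∅
  cell(5,9) babab: {A}
  cell(0,5) bbabab: {S}
  cell(1,6) bababa: ∅
  cell(2,7) ababab: {X2,X3}  orig:{}
  cell(3,8) bababa: ∅
  cell(4,9) ababab: {X2,X3}  orig:{}
  cell(0,6) bbababa: ∅
  cell(1,7) bababab: {A}
  cell(2,8) abababa: ∅
  cell(3,9) bababab: {A}
  cell(0,7) bbababab: {S}
  cell(1,8) babababa: ∅
  cell(2,9) abababab: {X2,X3}  orig:{}
  cell(0,8) bbabababa: ∅
  cell(1,9) babababab: {A}
  cell(0,9) bbabababab: {S}

S ∈ T[0,9] ⇒ YES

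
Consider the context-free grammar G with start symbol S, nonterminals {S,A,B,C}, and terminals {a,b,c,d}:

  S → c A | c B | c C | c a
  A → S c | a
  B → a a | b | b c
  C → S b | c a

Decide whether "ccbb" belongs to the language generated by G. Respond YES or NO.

CNF form of G:
  S -> T0 A | T0 B | T0 C | T0 T1
  A -> S T0 | a
  B -> T1 T1 | T2 T0 | b
  C -> S T2 | T0 T1
  T0 -> c
  T1 -> a
  T2 -> b

Fill CYK table bottom-up:
  cell(0,0) c: {T0}  orig:{}
  cell(1,1) c: {T0}  orig:{}
  cell(2,2) b: {B,T2}  orig:{B}
  cell(3,3) b: {B,T2}  orig:{B}
  cell(0,1) cc: ∅
  cell(1,2) cb: {S}
  cell(2,3) bb: ∅
  cell(0,2) ccb: ∅
  cell(1,3) cbb: {C}
  cell(0,3) ccbb: {S}

S ∈ T[0,3] ⇒ YES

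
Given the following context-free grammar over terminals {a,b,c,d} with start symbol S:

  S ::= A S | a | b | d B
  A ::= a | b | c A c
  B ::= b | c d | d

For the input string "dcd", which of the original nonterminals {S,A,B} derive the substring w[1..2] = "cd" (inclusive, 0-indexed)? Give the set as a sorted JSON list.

CNF form of G:
  S -> A S | T1 B | a | b
  A -> T0 X2 | a | b
  B -> T0 T1 | b | d
  T0 -> c
  T1 -> d
  X2 -> A T0

CYK fill — only the sub-triangle for w[1..2]:
  T[1,1] 'c' = {T0}  orig:{}
  T[2,2] 'd' = {B,T1}  orig:{B}
  T[1,2] 'cd' = {B}

Original NTs in T[1,2] deriving "cd": ["B"]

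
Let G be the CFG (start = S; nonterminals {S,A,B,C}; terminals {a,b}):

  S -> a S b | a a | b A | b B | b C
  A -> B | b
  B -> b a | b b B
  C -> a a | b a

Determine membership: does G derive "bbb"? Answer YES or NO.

CNF form of G:
  S -> T0 A | T0 B | T0 C | T1 T1 | T1 X4
  A -> T0 T1 | T0 X2 | b
  B -> T0 T1 | T0 X3
  C -> T0 T1 | T1 T1
  T0 -> b
  T1 -> a
  X2 -> T0 B
  X3 -> T0 B
  X4 -> S T0

Fill CYK table bottom-up:
  T[0,0] 'b' = {A,T0}  orig:{A}
  T[1,1] 'b' = {A,T0}  orig:{A}
  T[2,2] 'b' = {A,T0}  orig:{A}
  T[0,1] 'bb' = {S}
  T[1,2] 'bb' = {S}
  T[0,2] 'bbb' = {X4}  orig:{}

S ∉ T[0,2] ⇒ NO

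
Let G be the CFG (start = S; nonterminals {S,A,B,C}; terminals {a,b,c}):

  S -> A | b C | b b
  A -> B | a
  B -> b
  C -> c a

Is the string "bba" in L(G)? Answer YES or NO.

Convert to CNF:
  S -> T2 C | T2 T2 | a | b
  A -> a | b
  B -> b
  C -> T0 T1
  T0 -> c
  T1 -> a
  T2 -> b

Fill CYK table bottom-up:
  cell(0,0) b: {A,B,S,T2}  orig:{A,B,S}
  cell(1,1) b: {A,B,S,T2}  orig:{A,B,S}
  cell(2,2) a: {A,S,T1}  orig:{A,S}
  cell(0,1) bb: {S}
  cell(1,2) ba: ∅
  cell(0,2) bba: ∅

S ∉ T[0,2] ⇒ NO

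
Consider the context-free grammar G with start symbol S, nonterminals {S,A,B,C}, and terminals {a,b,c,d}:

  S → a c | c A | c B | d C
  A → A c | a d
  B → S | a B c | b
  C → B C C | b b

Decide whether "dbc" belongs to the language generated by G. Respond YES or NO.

CNF form of G:
  S -> T0 A | T0 B | T1 T0 | T2 C
  A -> A T0 | T1 T2
  B -> T0 A | T0 B | T1 T0 | T1 X4 | T2 C | b
  C -> B X5 | T3 T3
  T0 -> c
  T1 -> a
  T2 -> d
  T3 -> b
  X4 -> B T0
  X5 -> C C

Fill CYK table bottom-up:
  T[0,0] 'd' = {T2}  orig:{}
  T[1,1] 'b' = {B,T3}  orig:{B}
  T[2,2] 'c' = {T0}  orig:{}
  T[0,1] 'db' = ∅
  T[1,2] 'bc' = {X4}  orig:{}
  T[0,2] 'dbc' = ∅

S ∉ T[0,2] ⇒ NO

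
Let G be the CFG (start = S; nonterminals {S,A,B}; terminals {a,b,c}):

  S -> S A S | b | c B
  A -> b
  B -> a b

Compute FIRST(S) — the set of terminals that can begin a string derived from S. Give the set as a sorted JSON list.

FIRST iteration:
[1]
  A via A→b: +{b}
  B via B→a b: +{a}
  S via S→b: +{b}
  S via S→c B: +{c}
  FIRST(S)={b,c}  FIRST(A)={b}  FIRST(B)={a}
[2] done
  FIRST(S)={b,c}  FIRST(A)={b}  FIRST(B)={a}

FIRST(S) = ["b", "c"]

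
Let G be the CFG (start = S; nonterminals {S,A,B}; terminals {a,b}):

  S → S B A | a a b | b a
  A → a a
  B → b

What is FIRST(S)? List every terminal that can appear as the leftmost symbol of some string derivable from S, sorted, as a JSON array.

FIRST iteration:
pass 1:
  A via A→a a: +{a}
  B via B→b: +{b}
  S via S→a a b: +{a}
  S via S→b a: +{b}
  FIRST[S]={a,b}  FIRST[A]={a}  FIRST[B]={b}
pass 2: (stable)
  FIRST[S]={a,b}  FIRST[A]={a}  FIRST[B]={b}

FIRST(S) = ["a", "b"]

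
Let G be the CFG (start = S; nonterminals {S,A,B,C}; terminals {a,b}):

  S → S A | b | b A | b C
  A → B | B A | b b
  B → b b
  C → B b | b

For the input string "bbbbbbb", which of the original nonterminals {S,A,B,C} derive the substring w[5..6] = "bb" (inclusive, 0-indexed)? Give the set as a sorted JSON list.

CNF form of G:
  S -> S A | T0 A | T0 C | b
  A -> B A | T0 T0
  B -> T0 T0
  C -> B T0 | b
  T0 -> b

CYK fill (cells [i..j] with 5 ≤ i ≤ j ≤ 6 only):
  T[5,5] 'b' = {C,S,T0}  orig:{C,S}
  T[6,6] 'b' = {C,S,T0}  orig:{C,S}
  T[5,6] 'bb' = {A,B,S}

Original NTs in T[5,6] deriving "bb": ["A", "B", "S"]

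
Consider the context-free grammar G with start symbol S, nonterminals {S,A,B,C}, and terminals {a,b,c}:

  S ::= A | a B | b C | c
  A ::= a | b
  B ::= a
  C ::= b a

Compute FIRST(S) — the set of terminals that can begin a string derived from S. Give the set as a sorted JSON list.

FIRST iteration:
iter 1:
  A via A→a: +{a}
  A via A→b: +{b}
  B via B→a: +{a}
  C via C→b a: +{b}
  S via S→A: +{a,b}
  S via S→c: +{c}
  S: {a,b,c}  A: {a,b}  B: {a}  C: {b}
iter 2: — fixpoint
  S: {a,b,c}  A: {a,b}  B: {a}  C: {b}

FIRST(S) = ["a", "b", "c"]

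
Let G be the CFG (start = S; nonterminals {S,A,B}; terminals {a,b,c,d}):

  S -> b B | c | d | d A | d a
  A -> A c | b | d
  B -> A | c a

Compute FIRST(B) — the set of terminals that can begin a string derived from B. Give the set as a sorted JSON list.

Compute FIRST by fixpoint:
iter 1:
  A via A→b: +{b}
  A via A→d: +{d}
  B via B→A: +{b,d}
  B via B→c a: +{c}
  S via S→b B: +{b}
  S via S→c: +{c}
  S via S→d: +{d}
  FIRST(S)={b,c,d}  FIRST(A)={b,d}  FIRST(B)={b,c,d}
iter 2: (no change)
  FIRST(S)={b,c,d}  FIRST(A)={b,d}  FIRST(B)={b,c,d}

FIRST(B) = ["b", "c", "d"]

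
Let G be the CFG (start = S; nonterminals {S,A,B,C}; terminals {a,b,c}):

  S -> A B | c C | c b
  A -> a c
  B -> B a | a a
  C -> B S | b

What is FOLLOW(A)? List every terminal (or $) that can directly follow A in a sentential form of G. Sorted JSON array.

FIRST sets, iterate to fixpoint:
pass 1:
  A via A→a c: +{a}
  B via B→a a: +{a}
  C via C→B S: +{a}
  C via C→b: +{b}
  S via S→A B: +{a}
  S via S→c C: +{c}
  S: {a,c}  A: {a}  B: {a}  C: {a,b}
pass 2: — fixpoint
  S: {a,c}  A: {a}  B: {a}  C: {a,b}

FOLLOW iteration:
initialize: $ ∈ FOLLOW(S)
iter 1:
  B→B a: FOLLOW(B) ⊇ FIRST(a) = {a}; new: +{a}
  C→B S: FOLLOW(B) ⊇ FIRST(S) = {a,c}; new: +{c}
  S→A B: FOLLOW(A) ⊇ FIRST(B) = {a}; new: +{a}
  S→A B: FOLLOW(B) ⊇ FOLLOW(S) ⊇ {$}; new: +{$}
  S→c C: FOLLOW(C) ⊇ FOLLOW(S) ⊇ {$}; new: +{$}
  S: {$}  A: {a}  B: {$,a,c}  C: {$}
iter 2: done
  S: {$}  A: {a}  B: {$,a,c}  C: {$}

FOLLOW(A) = ["a"]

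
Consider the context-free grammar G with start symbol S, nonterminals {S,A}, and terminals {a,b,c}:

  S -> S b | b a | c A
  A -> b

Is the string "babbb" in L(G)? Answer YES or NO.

Convert to CNF:
  S -> S T0 | T0 T1 | T2 A
  A -> b
  T0 -> b
  T1 -> a
  T2 -> c

CYK table (by increasing span):
  [0..0]={A,T0}  "b"  orig:{A}
  [1..1]={T1}  "a"  orig:{}
  [2..2]={A,T0}  "b"  orig:{A}
  [3..3]={A,T0}  "b"  orig:{A}
  [4..4]={A,T0}  "b"  orig:{A}
  [0..1]={S}  "ba"
  [1..2]=∅  "ab"
  [2..3]=∅  "bb"
  [3..4]=∅  "bb"
  [0..2]={S}  "bab"
  [1..3]=∅  "abb"
  [2..4]=∅  "bbb"
  [0..3]={S}  "babb"
  [1..4]=∅  "abbb"
  [0..4]={S}  "babbb"

S ∈ T[0,4] ⇒ YES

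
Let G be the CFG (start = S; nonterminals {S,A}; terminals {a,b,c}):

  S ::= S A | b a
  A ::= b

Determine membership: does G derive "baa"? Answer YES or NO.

Convert to CNF:
  S -> S A | T0 T1
  A -> b
  T0 -> b
  T1 -> a

Fill CYK table bottom-up:
  T[0,0] 'b' = {A,T0}  orig:{A}
  T[1,1] 'a' = {T1}  orig:{}
  T[2,2] 'a' = {T1}  orig:{}
  T[0,1] 'ba' = {S}
  T[1,2] 'aa' = ∅
  T[0,2] 'baa' = ∅

S ∉ T[0,2] ⇒ NO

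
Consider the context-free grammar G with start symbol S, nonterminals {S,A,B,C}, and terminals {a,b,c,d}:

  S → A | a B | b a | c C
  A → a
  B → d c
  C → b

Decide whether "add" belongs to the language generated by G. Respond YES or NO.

CNF form of G:
  S -> T1 C | T2 B | T3 T2 | a
  A -> a
  B -> T0 T1
  C -> b
  T0 -> d
  T1 -> c
  T2 -> a
  T3 -> b

CYK table (by increasing span):
  T[0,0] 'a' = {A,S,T2}  orig:{A,S}
  T[1,1] 'd' = {T0}  orig:{}
  T[2,2] 'd' = {T0}  orig:{}
  T[0,1] 'ad' = ∅
  T[1,2] 'dd' = ∅
  T[0,2] 'add' = ∅

S ∉ T[0,2] ⇒ NO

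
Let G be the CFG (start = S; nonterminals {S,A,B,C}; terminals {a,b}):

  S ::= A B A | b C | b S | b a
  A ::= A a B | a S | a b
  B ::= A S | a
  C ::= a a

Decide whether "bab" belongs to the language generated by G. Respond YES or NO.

CNF form of G:
  S -> A X3 | T1 C | T1 S | T1 T0
  A -> A X2 | T0 S | T0 T1
  B -> A S | a
  C -> T0 T0
  T0 -> a
  T1 -> b
  X2 -> T0 B
  X3 -> B A

CYK fill:
  [0..0]={T1}  "b"  orig:{}
  [1..1]={B,T0}  "a"  orig:{B}
  [2..2]={T1}  "b"  orig:{}
  [0..1]={S}  "ba"
  [1..2]={A}  "ab"
  [0..2]=∅  "bab"

S ∉ T[0,2] ⇒ NO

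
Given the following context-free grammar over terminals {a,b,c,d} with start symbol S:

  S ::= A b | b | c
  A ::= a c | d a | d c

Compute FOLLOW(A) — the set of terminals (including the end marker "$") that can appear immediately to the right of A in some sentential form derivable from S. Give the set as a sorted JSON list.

FIRST iteration:
round 1:
  A via A→a c: +{a}
  A via A→d a: +{d}
  S via S→A b: +{a,d}
  S via S→b: +{b}
  S via S→c: +{c}
  FIRST[S]={a,b,c,d}  FIRST[A]={a,d}
round 2: (no change)
  FIRST[S]={a,b,c,d}  FIRST[A]={a,d}

FOLLOW iteration:
FOLLOW(S) := {$}
round 1:
  S→A b: FOLLOW(A) ⊇ FIRST(b) = {b}; new: +{b}
  FOLLOW[S]={$}  FOLLOW[A]={b}
round 2: (stable)
  FOLLOW[S]={$}  FOLLOW[A]={b}

FOLLOW(A) = ["b"]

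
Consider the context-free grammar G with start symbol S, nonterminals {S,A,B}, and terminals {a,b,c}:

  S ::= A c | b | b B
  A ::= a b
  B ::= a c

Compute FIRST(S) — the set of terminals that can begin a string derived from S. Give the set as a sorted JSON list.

Compute FIRST by fixpoint:
[1]
  A via A→a b: +{a}
  B via B→a c: +{a}
  S via S→A c: +{a}
  S via S→b: +{b}
  S: {a,b}  A: {a}  B: {a}
[2] — fixpoint
  S: {a,b}  A: {a}  B: {a}

FIRST(S) = ["a", "b"]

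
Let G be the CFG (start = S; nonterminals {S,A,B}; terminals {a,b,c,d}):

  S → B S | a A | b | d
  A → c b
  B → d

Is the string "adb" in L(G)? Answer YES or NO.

CNF form of G:
  S -> B S | T2 A | b | d
  A -> T0 T1
  B -> d
  T0 -> c
  T1 -> b
  T2 -> a

CYK fill:
  T[0,0] 'a' = {T2}  orig:{}
  T[1,1] 'd' = {B,S}
  T[2,2] 'b' = {S,T1}  orig:{S}
  T[0,1] 'ad' = ∅
  T[1,2] 'db' = {S}
  T[0,2] 'adb' = ∅

S ∉ T[0,2] ⇒ NO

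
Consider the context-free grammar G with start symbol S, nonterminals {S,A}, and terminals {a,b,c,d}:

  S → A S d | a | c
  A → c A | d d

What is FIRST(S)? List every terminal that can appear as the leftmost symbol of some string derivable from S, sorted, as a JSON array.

Compute FIRST by fixpoint:
pass 1:
  A via A→c A: +{c}
  A via A→d d: +{d}
  S via S→A S d: +{c,d}
  S via S→a: +{a}
  FIRST[S]={a,c,d}  FIRST[A]={c,d}
pass 2: (stable)
  FIRST[S]={a,c,d}  FIRST[A]={c,d}

FIRST(S) = ["a", "c", "d"]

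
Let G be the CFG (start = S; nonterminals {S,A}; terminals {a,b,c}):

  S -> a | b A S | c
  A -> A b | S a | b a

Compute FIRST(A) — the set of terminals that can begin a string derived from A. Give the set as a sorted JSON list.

Compute FIRST by fixpoint:
pass 1:
  A via A→b a: +{b}
  S via S→a: +{a}
  S via S→b A S: +{b}
  S via S→c: +{c}
  FIRST(S)={a,b,c}  FIRST(A)={b}
pass 2:
  A via A→S a: +{a,c}
  FIRST(S)={a,b,c}  FIRST(A)={a,b,c}
pass 3: done
  FIRST(S)={a,b,c}  FIRST(A)={a,b,c}

FIRST(A) = ["a", "b", "c"]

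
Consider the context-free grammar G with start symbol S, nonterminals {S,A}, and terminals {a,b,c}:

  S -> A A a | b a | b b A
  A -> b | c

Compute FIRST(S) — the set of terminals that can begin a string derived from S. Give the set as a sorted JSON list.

Compute FIRST by fixpoint:
pass 1:
  A via A→b: +{b}
  A via A→c: +{c}
  S via S→A A a: +{b,c}
  FIRST[S]={b,c}  FIRST[A]={b,c}
pass 2: done
  FIRST[S]={b,c}  FIRST[A]={b,c}

FIRST(S) = ["b", "c"]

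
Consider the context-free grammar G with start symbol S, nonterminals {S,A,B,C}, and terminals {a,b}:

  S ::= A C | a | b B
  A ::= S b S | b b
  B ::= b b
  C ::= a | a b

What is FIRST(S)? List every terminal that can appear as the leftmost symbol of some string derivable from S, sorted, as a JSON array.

FIRST sets, iterate to fixpoint:
pass 1:
  A via A→b b: +{b}
  B via B→b b: +{b}
  C via C→a: +{a}
  S via S→A C: +{b}
  S via S→a: +{a}
  FIRST[S]={a,b}  FIRST[A]={b}  FIRST[B]={b}  FIRST[C]={a}
pass 2:
  A via A→S b S: +{a}
  FIRST[S]={a,b}  FIRST[A]={a,b}  FIRST[B]={b}  FIRST[C]={a}
pass 3: done
  FIRST[S]={a,b}  FIRST[A]={a,b}  FIRST[B]={b}  FIRST[C]={a}

FIRST(S) = ["a", "b"]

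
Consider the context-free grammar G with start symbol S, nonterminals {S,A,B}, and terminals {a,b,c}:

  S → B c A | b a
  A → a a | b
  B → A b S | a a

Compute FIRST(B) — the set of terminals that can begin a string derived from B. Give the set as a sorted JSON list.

FIRST iteration:
iter 1:
  A via A→a a: +{a}
  A via A→b: +{b}
  B via B→A b S: +{a,b}
  S via S→B c A: +{a,b}
  FIRST(S)={a,b}  FIRST(A)={a,b}  FIRST(B)={a,b}
iter 2: done
  FIRST(S)={a,b}  FIRST(A)={a,b}  FIRST(B)={a,b}

FIRST(B) = ["a", "b"]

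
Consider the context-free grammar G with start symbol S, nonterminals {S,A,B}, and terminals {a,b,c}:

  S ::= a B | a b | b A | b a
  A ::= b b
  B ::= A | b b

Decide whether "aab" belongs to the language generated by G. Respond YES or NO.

Convert to CNF:
  S -> T0 A | T0 T1 | T1 B | T1 T0
  A -> T0 T0
  B -> T0 T0
  T0 -> b
  T1 -> a

CYK table (by increasing span):
  [0..0]={T1}  "a"  orig:{}
  [1..1]={T1}  "a"  orig:{}
  [2..2]={T0}  "b"  orig:{}
  [0..1]=∅  "aa"
  [1..2]={S}  "ab"
  [0..2]=∅  "aab"

S ∉ T[0,2] ⇒ NO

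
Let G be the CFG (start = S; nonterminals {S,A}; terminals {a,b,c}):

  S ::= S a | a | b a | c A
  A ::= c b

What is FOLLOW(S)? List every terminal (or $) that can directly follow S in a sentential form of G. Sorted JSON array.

Compute FIRST by fixpoint:
[1]
  A via A→c b: +{c}
  S via S→a: +{a}
  S via S→b a: +{b}
  S via S→c A: +{c}
  FIRST(S)={a,b,c}  FIRST(A)={c}
[2] done
  FIRST(S)={a,b,c}  FIRST(A)={c}

Compute FOLLOW by fixpoint:
seed FOLLOW(S) with $
iter 1:
  S→S a: FOLLOW(S) ⊇ FIRST(a) = {a}; new: +{a}
  S→c A: FOLLOW(A) ⊇ FOLLOW(S) ⊇ {$,a}; new: +{$,a}
  FOLLOW(S)={$,a}  FOLLOW(A)={$,a}
iter 2: (stable)
  FOLLOW(S)={$,a}  FOLLOW(A)={$,a}

FOLLOW(S) = ["$", "a"]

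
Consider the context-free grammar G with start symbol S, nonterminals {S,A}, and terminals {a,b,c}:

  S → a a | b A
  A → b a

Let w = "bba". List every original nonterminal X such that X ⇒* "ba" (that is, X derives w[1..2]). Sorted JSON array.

Convert to CNF:
  S -> T0 A | T1 T1
  A -> T0 T1
  T0 -> b
  T1 -> a

CYK fill, restricted to cells inside w[1..2]:
  T[1,1] 'b' = {T0}  orig:{}
  T[2,2] 'a' = {T1}  orig:{}
  T[1,2] 'ba' = {A}

Original NTs in T[1,2] deriving "ba": ["A"]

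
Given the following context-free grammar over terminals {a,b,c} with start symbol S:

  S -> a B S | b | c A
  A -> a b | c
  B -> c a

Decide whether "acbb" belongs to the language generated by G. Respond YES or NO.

CNF form of G:
  S -> T0 X3 | T2 A | b
  A -> T0 T1 | c
  B -> T2 T0
  T0 -> a
  T1 -> b
  T2 -> c
  X3 -> B S

CYK table (by increasing span):
  cell(0,0) a: {T0}  orig:{}
  cell(1,1) c: {A,T2}  orig:{A}
  cell(2,2) b: {S,T1}  orig:{S}
  cell(3,3) b: {S,T1}  orig:{S}
  cell(0,1) ac: ∅
  cell(1,2) cb: ∅
  cell(2,3) bb: ∅
  cell(0,2) acb: ∅
  cell(1,3) cbb: ∅
  cell(0,3) acbb: ∅

S ∉ T[0,3] ⇒ NO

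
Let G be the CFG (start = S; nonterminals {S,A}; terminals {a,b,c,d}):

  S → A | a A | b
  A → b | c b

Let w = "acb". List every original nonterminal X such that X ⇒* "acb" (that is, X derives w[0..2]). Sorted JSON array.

Convert to CNF:
  S -> T0 T1 | T2 A | b
  A -> T0 T1 | b
  T0 -> c
  T1 -> b
  T2 -> a

CYK table (by increasing span), restricted to cells inside w[0..2]:
  T[0,0] 'a' = {T2}  orig:{}
  T[1,1] 'c' = {T0}  orig:{}
  T[2,2] 'b' = {A,S,T1}  orig:{A,S}
  T[0,1] 'ac' = ∅
  T[1,2] 'cb' = {A,S}
  T[0,2] 'acb' = {S}

Original NTs in T[0,2] deriving "acb": ["S"]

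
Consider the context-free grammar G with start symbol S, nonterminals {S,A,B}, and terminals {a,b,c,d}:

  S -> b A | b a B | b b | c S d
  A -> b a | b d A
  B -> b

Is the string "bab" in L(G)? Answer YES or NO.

CNF form of G:
  S -> T0 A | T0 T0 | T0 X5 | T3 X6
  A -> T0 T1 | T0 X4
  B -> b
  T0 -> b
  T1 -> a
  T2 -> d
  T3 -> c
  X4 -> T2 A
  X5 -> T1 B
  X6 -> S T2

CYK fill:
  T[0,0] 'b' = {B,T0}  orig:{B}
  T[1,1] 'a' = {T1}  orig:{}
  T[2,2] 'b' = {B,T0}  orig:{B}
  T[0,1] 'ba' = {A}
  T[1,2] 'ab' = {X5}  orig:{}
  T[0,2] 'bab' = {S}

S ∈ T[0,2] ⇒ YES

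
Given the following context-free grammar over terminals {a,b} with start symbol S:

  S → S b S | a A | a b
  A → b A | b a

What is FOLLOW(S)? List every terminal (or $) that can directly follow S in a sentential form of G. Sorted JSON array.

Compute FIRST by fixpoint:
iter 1:
  A via A→b A: +{b}
  S via S→a A: +{a}
  FIRST[S]={a}  FIRST[A]={b}
iter 2: (no change)
  FIRST[S]={a}  FIRST[A]={b}

Compute FOLLOW by fixpoint:
FOLLOW(S) := {$}
iter 1:
  S→S b S: FOLLOW(S) ⊇ FIRST(b) = {b}; new: +{b}
  S→a A: FOLLOW(A) ⊇ FOLLOW(S) ⊇ {$,b}; new: +{$,b}
  FOLLOW(S)={$,b}  FOLLOW(A)={$,b}
iter 2: — fixpoint
  FOLLOW(S)={$,b}  FOLLOW(A)={$,b}

FOLLOW(S) = ["$", "b"]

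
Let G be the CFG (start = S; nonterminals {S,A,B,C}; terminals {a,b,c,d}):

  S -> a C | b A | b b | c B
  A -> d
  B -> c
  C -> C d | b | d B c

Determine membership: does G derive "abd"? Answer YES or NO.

Convert to CNF:
  S -> T1 B | T2 C | T3 A | T3 T3
  A -> d
  B -> c
  C -> C T0 | T0 X4 | b
  T0 -> d
  T1 -> c
  T2 -> a
  T3 -> b
  X4 -> B T1

Fill CYK table bottom-up:
  T[0,0] 'a' = {T2}  orig:{}
  T[1,1] 'b' = {C,T3}  orig:{C}
  T[2,2] 'd' = {A,T0}  orig:{A}
  T[0,1] 'ab' = {S}
  T[1,2] 'bd' = {C,S}
  T[0,2] 'abd' = {S}

S ∈ T[0,2] ⇒ YES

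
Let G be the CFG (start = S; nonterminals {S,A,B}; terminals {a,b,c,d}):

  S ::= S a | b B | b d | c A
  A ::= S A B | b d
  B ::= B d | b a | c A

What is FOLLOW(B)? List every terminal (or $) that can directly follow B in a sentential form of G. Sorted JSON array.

FIRST iteration:
round 1:
  A via A→b d: +{b}
  B via B→b a: +{b}
  B via B→c A: +{c}
  S via S→b B: +{b}
  S via S→c A: +{c}
  S: {b,c}  A: {b}  B: {b,c}
round 2:
  A via A→S A B: +{c}
  S: {b,c}  A: {b,c}  B: {b,c}
round 3: (stable)
  S: {b,c}  A: {b,c}  B: {b,c}

Compute FOLLOW by fixpoint:
initialize: $ ∈ FOLLOW(S)
round 1:
  A→S A B: FOLLOW(S) ⊇ FIRST(A) = {b,c}; new: +{b,c}
  A→S A B: FOLLOW(A) ⊇ FIRST(B) = {b,c}; new: +{b,c}
  A→S A B: FOLLOW(B) ⊇ FOLLOW(A) ⊇ {b,c}; new: +{b,c}
  B→B d: FOLLOW(B) ⊇ FIRST(d) = {d}; new: +{d}
  B→c A: FOLLOW(A) ⊇ FOLLOW(B) ⊇ {b,c,d}; new: +{d}
  S→S a: FOLLOW(S) ⊇ FIRST(a) = {a}; new: +{a}
  S→b B: FOLLOW(B) ⊇ FOLLOW(S) ⊇ {$,a,b,c}; new: +{$,a}
  S→c A: FOLLOW(A) ⊇ FOLLOW(S) ⊇ {$,a,b,c}; new: +{$,a}
  FOLLOW(S)={$,a,b,c}  FOLLOW(A)={$,a,b,c,d}  FOLLOW(B)={$,a,b,c,d}
round 2: (stable)
  FOLLOW(S)={$,a,b,c}  FOLLOW(A)={$,a,b,c,d}  FOLLOW(B)={$,a,b,c,d}

FOLLOW(B) = ["$", "a", "b", "c", "d"]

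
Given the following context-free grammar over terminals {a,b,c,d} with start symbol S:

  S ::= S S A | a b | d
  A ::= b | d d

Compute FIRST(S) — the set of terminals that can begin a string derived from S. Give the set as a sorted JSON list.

Compute FIRST by fixpoint:
round 1:
  A via A→b: +{b}
  A via A→d d: +{d}
  S via S→a b: +{a}
  S via S→d: +{d}
  FIRST(S)={a,d}  FIRST(A)={b,d}
round 2: (no change)
  FIRST(S)={a,d}  FIRST(A)={b,d}

FIRST(S) = ["a", "d"]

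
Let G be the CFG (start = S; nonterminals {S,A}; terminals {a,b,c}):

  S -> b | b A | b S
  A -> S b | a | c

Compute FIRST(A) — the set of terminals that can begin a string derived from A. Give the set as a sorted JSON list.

FIRST iteration:
[1]
  A via A→a: +{a}
  A via A→c: +{c}
  S via S→b: +{b}
  S: {b}  A: {a,c}
[2]
  A via A→S b: +{b}
  S: {b}  A: {a,b,c}
[3] (stable)
  S: {b}  A: {a,b,c}

FIRST(A) = ["a", "b", "c"]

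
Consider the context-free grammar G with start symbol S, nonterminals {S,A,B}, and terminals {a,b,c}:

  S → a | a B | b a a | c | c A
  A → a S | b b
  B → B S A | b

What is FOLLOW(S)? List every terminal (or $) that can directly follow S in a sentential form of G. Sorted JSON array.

FIRST sets, iterate to fixpoint:
iter 1:
  A via A→a S: +{a}
  A via A→b b: +{b}
  B via B→b: +{b}
  S via S→a: +{a}
  S via S→b a a: +{b}
  S via S→c: +{c}
  FIRST(S)={a,b,c}  FIRST(A)={a,b}  FIRST(B)={b}
iter 2: (no change)
  FIRST(S)={a,b,c}  FIRST(A)={a,b}  FIRST(B)={b}

FOLLOW iteration:
seed FOLLOW(S) with $
iter 1:
  B→B S A: FOLLOW(B) ⊇ FIRST(S) = {a,b,c}; new: +{a,b,c}
  B→B S A: FOLLOW(S) ⊇ FIRST(A) = {a,b}; new: +{a,b}
  B→B S A: FOLLOW(A) ⊇ FOLLOW(B) ⊇ {a,b,c}; new: +{a,b,c}
  S→a B: FOLLOW(B) ⊇ FOLLOW(S) ⊇ {$,a,b}; new: +{$}
  S→c A: FOLLOW(A) ⊇ FOLLOW(S) ⊇ {$,a,b}; new: +{$}
  FOLLOW[S]={$,a,b}  FOLLOW[A]={$,a,b,c}  FOLLOW[B]={$,a,b,c}
iter 2:
  A→a S: FOLLOW(S) ⊇ FOLLOW(A) ⊇ {$,a,b,c}; new: +{c}
  FOLLOW[S]={$,a,b,c}  FOLLOW[A]={$,a,b,c}  FOLLOW[B]={$,a,b,c}
iter 3: (no change)
  FOLLOW[S]={$,a,b,c}  FOLLOW[A]={$,a,b,c}  FOLLOW[B]={$,a,b,c}

FOLLOW(S) = ["$", "a", "b", "c"]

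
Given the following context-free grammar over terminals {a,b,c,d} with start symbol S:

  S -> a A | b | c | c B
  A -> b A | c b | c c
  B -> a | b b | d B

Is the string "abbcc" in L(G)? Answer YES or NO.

CNF form of G:
  S -> T1 B | T3 A | b | c
  A -> T0 A | T1 T0 | T1 T1
  B -> T0 T0 | T2 B | a
  T0 -> b
  T1 -> c
  T2 -> d
  T3 -> a

CYK table (by increasing span):
  [0..0]={B,T3}  "a"  orig:{B}
  [1..1]={S,T0}  "b"  orig:{S}
  [2..2]={S,T0}  "b"  orig:{S}
  [3..3]={S,T1}  "c"  orig:{S}
  [4..4]={S,T1}  "c"  orig:{S}
  [0..1]=∅  "ab"
  [1..2]={B}  "bb"
  [2..3]=∅  "bc"
  [3..4]={A}  "cc"
  [0..2]=∅  "abb"
  [1..3]=∅  "bbc"
  [2..4]={A}  "bcc"
  [0..3]=∅  "abbc"
  [1..4]={A}  "bbcc"
  [0..4]={S}  "abbcc"

S ∈ T[0,4] ⇒ YES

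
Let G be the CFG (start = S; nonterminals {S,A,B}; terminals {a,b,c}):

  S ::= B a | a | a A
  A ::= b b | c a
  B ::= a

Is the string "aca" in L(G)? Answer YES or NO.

Convert to CNF:
  S -> B T2 | T2 A | a
  A -> T0 T0 | T1 T2
  B -> a
  T0 -> b
  T1 -> c
  T2 -> a

Fill CYK table bottom-up:
  T[0,0] 'a' = {B,S,T2}  orig:{B,S}
  T[1,1] 'c' = {T1}  orig:{}
  T[2,2] 'a' = {B,S,T2}  orig:{B,S}
  T[0,1] 'ac' = ∅
  T[1,2] 'ca' = {A}
  T[0,2] 'aca' = {S}

S ∈ T[0,2] ⇒ YES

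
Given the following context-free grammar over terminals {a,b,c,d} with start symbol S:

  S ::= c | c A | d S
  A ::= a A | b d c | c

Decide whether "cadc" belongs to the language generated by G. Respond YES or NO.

Convert to CNF:
  S -> T2 S | T3 A | c
  A -> T0 A | T1 X4 | c
  T0 -> a
  T1 -> b
  T2 -> d
  T3 -> c
  X4 -> T2 T3

CYK fill:
  [0..0]={A,S,T3}  "c"  orig:{A,S}
  [1..1]={T0}  "a"  orig:{}
  [2..2]={T2}  "d"  orig:{}
  [3..3]={A,S,T3}  "c"  orig:{A,S}
  [0..1]=∅  "ca"
  [1..2]=∅  "ad"
  [2..3]={S,X4}  "dc"  orig:{S}
  [0..2]=∅  "cad"
  [1..3]=∅  "adc"
  [0..3]=∅  "cadc"

S ∉ T[0,3] ⇒ NO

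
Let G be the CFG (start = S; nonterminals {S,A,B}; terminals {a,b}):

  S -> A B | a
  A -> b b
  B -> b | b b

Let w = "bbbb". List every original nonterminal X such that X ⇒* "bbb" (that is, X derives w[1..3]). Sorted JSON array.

CNF form of G:
  S -> A B | a
  A -> T0 T0
  B -> T0 T0 | b
  T0 -> b

Fill CYK table bottom-up — only the sub-triangle for w[1..3]:
  T[1,1] 'b' = {B,T0}  orig:{B}
  T[2,2] 'b' = {B,T0}  orig:{B}
  T[3,3] 'b' = {B,T0}  orig:{B}
  T[1,2] 'bb' = {A,B}
  T[2,3] 'bb' = {A,B}
  T[1,3] 'bbb' = {S}

Original NTs in T[1,3] deriving "bbb": ["S"]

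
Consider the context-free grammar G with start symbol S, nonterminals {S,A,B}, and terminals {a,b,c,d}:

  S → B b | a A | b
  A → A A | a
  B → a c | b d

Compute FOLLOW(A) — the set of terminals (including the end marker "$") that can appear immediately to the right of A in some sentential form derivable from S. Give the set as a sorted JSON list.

Compute FIRST by fixpoint:
round 1:
  A via A→a: +{a}
  B via B→a c: +{a}
  B via B→b d: +{b}
  S via S→B b: +{a,b}
  FIRST[S]={a,b}  FIRST[A]={a}  FIRST[B]={a,b}
round 2: (no change)
  FIRST[S]={a,b}  FIRST[A]={a}  FIRST[B]={a,b}

FOLLOW sets:
FOLLOW(S) := {$}
pass 1:
  A→A A: FOLLOW(A) ⊇ FIRST(A) = {a}; new: +{a}
  S→B b: FOLLOW(B) ⊇ FIRST(b) = {b}; new: +{b}
  S→a A: FOLLOW(A) ⊇ FOLLOW(S) ⊇ {$}; new: +{$}
  S: {$}  A: {$,a}  B: {b}
pass 2: — fixpoint
  S: {$}  A: {$,a}  B: {b}

FOLLOW(A) = ["$", "a"]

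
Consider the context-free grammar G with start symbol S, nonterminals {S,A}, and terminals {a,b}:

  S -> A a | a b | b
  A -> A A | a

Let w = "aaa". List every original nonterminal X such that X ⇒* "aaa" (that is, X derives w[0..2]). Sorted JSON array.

Convert to CNF:
  S -> A T0 | T0 T1 | b
  A -> A A | a
  T0 -> a
  T1 -> b

CYK fill, restricted to cells inside w[0..2]:
  T[0,0] 'a' = {A,T0}  orig:{A}
  T[1,1] 'a' = {A,T0}  orig:{A}
  T[2,2] 'a' = {A,T0}  orig:{A}
  T[0,1] 'aa' = {A,S}
  T[1,2] 'aa' = {A,S}
  T[0,2] 'aaa' = {A,S}

Original NTs in T[0,2] deriving "aaa": ["A", "S"]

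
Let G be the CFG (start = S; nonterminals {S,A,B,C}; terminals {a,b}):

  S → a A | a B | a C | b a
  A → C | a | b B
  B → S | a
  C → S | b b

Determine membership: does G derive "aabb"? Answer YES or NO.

CNF form of G:
  S -> T0 A | T0 B | T0 C | T1 T0
  A -> T0 A | T0 B | T0 C | T1 B | T1 T0 | T1 T1 | a
  B -> T0 A | T0 B | T0 C | T1 T0 | a
  C -> T0 A | T0 B | T0 C | T1 T0 | T1 T1
  T0 -> a
  T1 -> b

CYK fill:
  T[0,0] 'a' = {A,B,T0}  orig:{A,B}
  T[1,1] 'a' = {A,B,T0}  orig:{A,B}
  T[2,2] 'b' = {T1}  orig:{}
  T[3,3] 'b' = {T1}  orig:{}
  T[0,1] 'aa' = {A,B,C,S}
  T[1,2] 'ab' = ∅
  T[2,3] 'bb' = {A,C}
  T[0,2] 'aab' = ∅
  T[1,3] 'abb' = {A,B,C,S}
  T[0,3] 'aabb' = {A,B,C,S}

S ∈ T[0,3] ⇒ YES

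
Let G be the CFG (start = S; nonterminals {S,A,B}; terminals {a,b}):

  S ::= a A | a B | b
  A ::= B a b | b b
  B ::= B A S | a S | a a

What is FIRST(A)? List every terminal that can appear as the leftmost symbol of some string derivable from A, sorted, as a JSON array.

FIRST iteration:
iter 1:
  A via A→b b: +{b}
  B via B→a S: +{a}
  S via S→a A: +{a}
  S via S→b: +{b}
  FIRST(S)={a,b}  FIRST(A)={b}  FIRST(B)={a}
iter 2:
  A via A→B a b: +{a}
  FIRST(S)={a,b}  FIRST(A)={a,b}  FIRST(B)={a}
iter 3: (stable)
  FIRST(S)={a,b}  FIRST(A)={a,b}  FIRST(B)={a}

FIRST(A) = ["a", "b"]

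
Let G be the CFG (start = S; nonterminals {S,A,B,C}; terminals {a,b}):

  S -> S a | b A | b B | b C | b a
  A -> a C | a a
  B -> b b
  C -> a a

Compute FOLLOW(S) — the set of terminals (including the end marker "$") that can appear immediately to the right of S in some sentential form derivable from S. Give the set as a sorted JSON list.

FIRST sets, iterate to fixpoint:
[1]
  A via A→a C: +{a}
  B via B→b b: +{b}
  C via C→a a: +{a}
  S via S→b A: +{b}
  S: {b}  A: {a}  B: {b}  C: {a}
[2] — fixpoint
  S: {b}  A: {a}  B: {b}  C: {a}

FOLLOW sets:
FOLLOW(S) := {$}
pass 1:
  S→S a: FOLLOW(S) ⊇ FIRST(a) = {a}; new: +{a}
  S→b A: FOLLOW(A) ⊇ FOLLOW(S) ⊇ {$,a}; new: +{$,a}
  S→b B: FOLLOW(B) ⊇ FOLLOW(S) ⊇ {$,a}; new: +{$,a}
  S→b C: FOLLOW(C) ⊇ FOLLOW(S) ⊇ {$,a}; new: +{$,a}
  FOLLOW[S]={$,a}  FOLLOW[A]={$,a}  FOLLOW[B]={$,a}  FOLLOW[C]={$,a}
pass 2: — fixpoint
  FOLLOW[S]={$,a}  FOLLOW[A]={$,a}  FOLLOW[B]={$,a}  FOLLOW[C]={$,a}

FOLLOW(S) = ["$", "a"]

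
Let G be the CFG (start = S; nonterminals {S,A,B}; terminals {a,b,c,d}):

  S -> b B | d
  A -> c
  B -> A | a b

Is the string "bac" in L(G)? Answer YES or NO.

CNF form of G:
  S -> T1 B | d
  A -> c
  B -> T0 T1 | c
  T0 -> a
  T1 -> b

Fill CYK table bottom-up:
  T[0,0] 'b' = {T1}  orig:{}
  T[1,1] 'a' = {T0}  orig:{}
  T[2,2] 'c' = {A,B}
  T[0,1] 'ba' = ∅
  T[1,2] 'ac' = ∅
  T[0,2] 'bac' = ∅

S ∉ T[0,2] ⇒ NO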